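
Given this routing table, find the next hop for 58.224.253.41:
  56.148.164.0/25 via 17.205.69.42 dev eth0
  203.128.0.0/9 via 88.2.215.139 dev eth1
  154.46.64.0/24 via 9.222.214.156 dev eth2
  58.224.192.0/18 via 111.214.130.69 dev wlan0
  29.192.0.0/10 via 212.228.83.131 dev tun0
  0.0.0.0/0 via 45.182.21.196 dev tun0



Longest prefix match for 58.224.253.41:
  /25 56.148.164.0: no
  /9 203.128.0.0: no
  /24 154.46.64.0: no
  /18 58.224.192.0: MATCH
  /10 29.192.0.0: no
  /0 0.0.0.0: MATCH
Selected: next-hop 111.214.130.69 via wlan0 (matched /18)


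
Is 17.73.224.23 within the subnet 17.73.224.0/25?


Subnet network: 17.73.224.0
Test IP AND mask: 17.73.224.0
Yes, 17.73.224.23 is in 17.73.224.0/25


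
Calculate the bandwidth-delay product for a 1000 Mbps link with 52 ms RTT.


BDP = bandwidth * RTT
= 1000 Mbps * 52 ms
= 1000 * 1e6 * 52 / 1000 bits
= 52000000 bits
= 6500000 bytes
= 6347.6562 KB
BDP = 52000000 bits (6500000 bytes)


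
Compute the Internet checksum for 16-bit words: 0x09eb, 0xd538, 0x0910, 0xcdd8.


Sum all words (with carry folding):
+ 0x09eb = 0x09eb
+ 0xd538 = 0xdf23
+ 0x0910 = 0xe833
+ 0xcdd8 = 0xb60c
One's complement: ~0xb60c
Checksum = 0x49f3


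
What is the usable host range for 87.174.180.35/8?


Network: 87.0.0.0
Broadcast: 87.255.255.255
First usable = network + 1
Last usable = broadcast - 1
Range: 87.0.0.1 to 87.255.255.254


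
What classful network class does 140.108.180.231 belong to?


First octet: 140
Binary: 10001100
10xxxxxx -> Class B (128-191)
Class B, default mask 255.255.0.0 (/16)


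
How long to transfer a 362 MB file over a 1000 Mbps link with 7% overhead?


Effective throughput = 1000 * (1 - 7/100) = 930.0 Mbps
File size in Mb = 362 * 8 = 2896 Mb
Time = 2896 / 930.0
Time = 3.114 seconds


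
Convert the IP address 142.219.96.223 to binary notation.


142 = 10001110
219 = 11011011
96 = 01100000
223 = 11011111
Binary: 10001110.11011011.01100000.11011111


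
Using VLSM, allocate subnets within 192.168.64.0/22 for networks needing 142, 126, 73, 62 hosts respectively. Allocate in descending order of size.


142 hosts -> /24 (254 usable): 192.168.64.0/24
126 hosts -> /25 (126 usable): 192.168.65.0/25
73 hosts -> /25 (126 usable): 192.168.65.128/25
62 hosts -> /26 (62 usable): 192.168.66.0/26
Allocation: 192.168.64.0/24 (142 hosts, 254 usable); 192.168.65.0/25 (126 hosts, 126 usable); 192.168.65.128/25 (73 hosts, 126 usable); 192.168.66.0/26 (62 hosts, 62 usable)


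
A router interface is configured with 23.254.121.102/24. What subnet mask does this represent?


/24 means 24 network bits, 8 host bits
Binary: 11111111111111111111111100000000
Mask: 255.255.255.0


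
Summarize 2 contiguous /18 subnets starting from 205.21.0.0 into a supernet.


Original prefix: /18
Number of subnets: 2 = 2^1
New prefix = 18 - 1 = 17
Supernet: 205.21.0.0/17


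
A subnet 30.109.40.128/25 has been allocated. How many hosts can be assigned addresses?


Host bits = 32 - 25 = 7
Total addresses = 2^7 = 128
Usable = total - 2 (network and broadcast)
Usable hosts: 126


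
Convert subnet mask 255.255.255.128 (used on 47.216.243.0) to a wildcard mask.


Subnet mask: 255.255.255.128
Wildcard = 255.255.255.255 - subnet mask
255 - 255 = 0
255 - 255 = 0
255 - 255 = 0
255 - 128 = 127
Wildcard: 0.0.0.127


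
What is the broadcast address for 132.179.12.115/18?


Network: 132.179.0.0/18
Host bits = 14
Set all host bits to 1:
Broadcast: 132.179.63.255


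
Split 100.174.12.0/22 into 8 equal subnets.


New prefix = 22 + 3 = 25
Each subnet has 128 addresses
  100.174.12.0/25
  100.174.12.128/25
  100.174.13.0/25
  100.174.13.128/25
  100.174.14.0/25
  100.174.14.128/25
  100.174.15.0/25
  100.174.15.128/25
Subnets: 100.174.12.0/25, 100.174.12.128/25, 100.174.13.0/25, 100.174.13.128/25, 100.174.14.0/25, 100.174.14.128/25, 100.174.15.0/25, 100.174.15.128/25


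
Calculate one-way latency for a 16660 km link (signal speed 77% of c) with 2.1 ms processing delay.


Speed = 0.77 * 3e5 km/s = 231000 km/s
Propagation delay = 16660 / 231000 = 0.0721 s = 72.1212 ms
Processing delay = 2.1 ms
Total one-way latency = 74.2212 ms


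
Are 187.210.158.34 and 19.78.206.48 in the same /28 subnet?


Mask: 255.255.255.240
187.210.158.34 AND mask = 187.210.158.32
19.78.206.48 AND mask = 19.78.206.48
No, different subnets (187.210.158.32 vs 19.78.206.48)


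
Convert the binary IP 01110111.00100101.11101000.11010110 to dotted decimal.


01110111 = 119
00100101 = 37
11101000 = 232
11010110 = 214
IP: 119.37.232.214


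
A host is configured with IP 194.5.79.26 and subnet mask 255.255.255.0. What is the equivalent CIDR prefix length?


Binary: 11111111.11111111.11111111.00000000
Count leading 1s
Prefix: /24


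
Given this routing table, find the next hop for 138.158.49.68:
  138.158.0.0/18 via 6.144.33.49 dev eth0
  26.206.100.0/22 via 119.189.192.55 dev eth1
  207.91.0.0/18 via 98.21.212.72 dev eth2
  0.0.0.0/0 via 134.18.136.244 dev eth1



Longest prefix match for 138.158.49.68:
  /18 138.158.0.0: MATCH
  /22 26.206.100.0: no
  /18 207.91.0.0: no
  /0 0.0.0.0: MATCH
Selected: next-hop 6.144.33.49 via eth0 (matched /18)


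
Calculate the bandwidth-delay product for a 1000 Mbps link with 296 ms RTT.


BDP = bandwidth * RTT
= 1000 Mbps * 296 ms
= 1000 * 1e6 * 296 / 1000 bits
= 296000000 bits
= 37000000 bytes
= 36132.8125 KB
BDP = 296000000 bits (37000000 bytes)


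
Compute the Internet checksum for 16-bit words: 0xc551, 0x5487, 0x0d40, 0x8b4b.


Sum all words (with carry folding):
+ 0xc551 = 0xc551
+ 0x5487 = 0x19d9
+ 0x0d40 = 0x2719
+ 0x8b4b = 0xb264
One's complement: ~0xb264
Checksum = 0x4d9b


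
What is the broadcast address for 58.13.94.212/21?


Network: 58.13.88.0/21
Host bits = 11
Set all host bits to 1:
Broadcast: 58.13.95.255


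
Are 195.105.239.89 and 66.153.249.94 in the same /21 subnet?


Mask: 255.255.248.0
195.105.239.89 AND mask = 195.105.232.0
66.153.249.94 AND mask = 66.153.248.0
No, different subnets (195.105.232.0 vs 66.153.248.0)


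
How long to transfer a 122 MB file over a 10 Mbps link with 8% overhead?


Effective throughput = 10 * (1 - 8/100) = 9.2 Mbps
File size in Mb = 122 * 8 = 976 Mb
Time = 976 / 9.2
Time = 106.087 seconds


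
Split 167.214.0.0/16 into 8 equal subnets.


New prefix = 16 + 3 = 19
Each subnet has 8192 addresses
  167.214.0.0/19
  167.214.32.0/19
  167.214.64.0/19
  167.214.96.0/19
  167.214.128.0/19
  167.214.160.0/19
  167.214.192.0/19
  167.214.224.0/19
Subnets: 167.214.0.0/19, 167.214.32.0/19, 167.214.64.0/19, 167.214.96.0/19, 167.214.128.0/19, 167.214.160.0/19, 167.214.192.0/19, 167.214.224.0/19


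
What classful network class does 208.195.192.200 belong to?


First octet: 208
Binary: 11010000
110xxxxx -> Class C (192-223)
Class C, default mask 255.255.255.0 (/24)


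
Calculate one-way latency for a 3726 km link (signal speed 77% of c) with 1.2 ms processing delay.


Speed = 0.77 * 3e5 km/s = 231000 km/s
Propagation delay = 3726 / 231000 = 0.0161 s = 16.1299 ms
Processing delay = 1.2 ms
Total one-way latency = 17.3299 ms


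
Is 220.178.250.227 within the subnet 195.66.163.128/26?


Subnet network: 195.66.163.128
Test IP AND mask: 220.178.250.192
No, 220.178.250.227 is not in 195.66.163.128/26


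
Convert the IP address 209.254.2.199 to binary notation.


209 = 11010001
254 = 11111110
2 = 00000010
199 = 11000111
Binary: 11010001.11111110.00000010.11000111


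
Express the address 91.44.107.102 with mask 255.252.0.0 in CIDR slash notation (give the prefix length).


Binary: 11111111.11111100.00000000.00000000
Count leading 1s
Prefix: /14


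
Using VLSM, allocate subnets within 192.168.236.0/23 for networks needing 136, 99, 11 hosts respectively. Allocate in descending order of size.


136 hosts -> /24 (254 usable): 192.168.236.0/24
99 hosts -> /25 (126 usable): 192.168.237.0/25
11 hosts -> /28 (14 usable): 192.168.237.128/28
Allocation: 192.168.236.0/24 (136 hosts, 254 usable); 192.168.237.0/25 (99 hosts, 126 usable); 192.168.237.128/28 (11 hosts, 14 usable)


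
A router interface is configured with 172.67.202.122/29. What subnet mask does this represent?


/29 means 29 network bits, 3 host bits
Binary: 11111111111111111111111111111000
Mask: 255.255.255.248


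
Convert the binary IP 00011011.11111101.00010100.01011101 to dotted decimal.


00011011 = 27
11111101 = 253
00010100 = 20
01011101 = 93
IP: 27.253.20.93


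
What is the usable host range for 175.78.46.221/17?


Network: 175.78.0.0
Broadcast: 175.78.127.255
First usable = network + 1
Last usable = broadcast - 1
Range: 175.78.0.1 to 175.78.127.254


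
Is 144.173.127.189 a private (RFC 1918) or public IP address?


RFC 1918 private ranges:
  10.0.0.0/8 (10.0.0.0 - 10.255.255.255)
  172.16.0.0/12 (172.16.0.0 - 172.31.255.255)
  192.168.0.0/16 (192.168.0.0 - 192.168.255.255)
Public (not in any RFC 1918 range)


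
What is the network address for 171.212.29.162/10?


IP:   10101011.11010100.00011101.10100010
Mask: 11111111.11000000.00000000.00000000
AND operation:
Net:  10101011.11000000.00000000.00000000
Network: 171.192.0.0/10


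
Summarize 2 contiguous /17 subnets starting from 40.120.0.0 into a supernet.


Original prefix: /17
Number of subnets: 2 = 2^1
New prefix = 17 - 1 = 16
Supernet: 40.120.0.0/16


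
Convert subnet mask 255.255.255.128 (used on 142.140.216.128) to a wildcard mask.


Subnet mask: 255.255.255.128
Wildcard = 255.255.255.255 - subnet mask
255 - 255 = 0
255 - 255 = 0
255 - 255 = 0
255 - 128 = 127
Wildcard: 0.0.0.127


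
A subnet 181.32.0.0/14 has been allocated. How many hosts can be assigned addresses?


Host bits = 32 - 14 = 18
Total addresses = 2^18 = 262144
Usable = total - 2 (network and broadcast)
Usable hosts: 262142


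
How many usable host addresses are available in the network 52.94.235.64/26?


Host bits = 32 - 26 = 6
Total addresses = 2^6 = 64
Usable = total - 2 (network and broadcast)
Usable hosts: 62


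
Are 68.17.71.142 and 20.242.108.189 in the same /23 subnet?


Mask: 255.255.254.0
68.17.71.142 AND mask = 68.17.70.0
20.242.108.189 AND mask = 20.242.108.0
No, different subnets (68.17.70.0 vs 20.242.108.0)


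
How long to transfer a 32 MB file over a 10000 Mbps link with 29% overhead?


Effective throughput = 10000 * (1 - 29/100) = 7100 Mbps
File size in Mb = 32 * 8 = 256 Mb
Time = 256 / 7100
Time = 0.0361 seconds


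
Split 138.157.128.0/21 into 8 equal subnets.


New prefix = 21 + 3 = 24
Each subnet has 256 addresses
  138.157.128.0/24
  138.157.129.0/24
  138.157.130.0/24
  138.157.131.0/24
  138.157.132.0/24
  138.157.133.0/24
  138.157.134.0/24
  138.157.135.0/24
Subnets: 138.157.128.0/24, 138.157.129.0/24, 138.157.130.0/24, 138.157.131.0/24, 138.157.132.0/24, 138.157.133.0/24, 138.157.134.0/24, 138.157.135.0/24


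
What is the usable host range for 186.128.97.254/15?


Network: 186.128.0.0
Broadcast: 186.129.255.255
First usable = network + 1
Last usable = broadcast - 1
Range: 186.128.0.1 to 186.129.255.254


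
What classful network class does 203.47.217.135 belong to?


First octet: 203
Binary: 11001011
110xxxxx -> Class C (192-223)
Class C, default mask 255.255.255.0 (/24)


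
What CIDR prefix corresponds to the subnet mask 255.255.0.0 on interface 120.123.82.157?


Binary: 11111111.11111111.00000000.00000000
Count leading 1s
Prefix: /16


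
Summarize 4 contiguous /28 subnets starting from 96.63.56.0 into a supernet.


Original prefix: /28
Number of subnets: 4 = 2^2
New prefix = 28 - 2 = 26
Supernet: 96.63.56.0/26


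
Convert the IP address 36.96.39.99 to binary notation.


36 = 00100100
96 = 01100000
39 = 00100111
99 = 01100011
Binary: 00100100.01100000.00100111.01100011


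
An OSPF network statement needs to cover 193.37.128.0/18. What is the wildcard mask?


Subnet mask: 255.255.192.0
Wildcard = 255.255.255.255 - subnet mask
255 - 255 = 0
255 - 255 = 0
255 - 192 = 63
255 - 0 = 255
Wildcard: 0.0.63.255


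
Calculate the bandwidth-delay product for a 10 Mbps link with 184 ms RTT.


BDP = bandwidth * RTT
= 10 Mbps * 184 ms
= 10 * 1e6 * 184 / 1000 bits
= 1840000 bits
= 230000 bytes
= 224.6094 KB
BDP = 1840000 bits (230000 bytes)


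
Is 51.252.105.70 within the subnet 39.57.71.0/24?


Subnet network: 39.57.71.0
Test IP AND mask: 51.252.105.0
No, 51.252.105.70 is not in 39.57.71.0/24


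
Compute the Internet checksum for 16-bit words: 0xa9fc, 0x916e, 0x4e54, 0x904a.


Sum all words (with carry folding):
+ 0xa9fc = 0xa9fc
+ 0x916e = 0x3b6b
+ 0x4e54 = 0x89bf
+ 0x904a = 0x1a0a
One's complement: ~0x1a0a
Checksum = 0xe5f5


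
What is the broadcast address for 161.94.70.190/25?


Network: 161.94.70.128/25
Host bits = 7
Set all host bits to 1:
Broadcast: 161.94.70.255


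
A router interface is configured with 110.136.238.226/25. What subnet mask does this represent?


/25 means 25 network bits, 7 host bits
Binary: 11111111111111111111111110000000
Mask: 255.255.255.128


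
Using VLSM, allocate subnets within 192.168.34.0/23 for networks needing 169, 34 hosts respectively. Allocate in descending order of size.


169 hosts -> /24 (254 usable): 192.168.34.0/24
34 hosts -> /26 (62 usable): 192.168.35.0/26
Allocation: 192.168.34.0/24 (169 hosts, 254 usable); 192.168.35.0/26 (34 hosts, 62 usable)


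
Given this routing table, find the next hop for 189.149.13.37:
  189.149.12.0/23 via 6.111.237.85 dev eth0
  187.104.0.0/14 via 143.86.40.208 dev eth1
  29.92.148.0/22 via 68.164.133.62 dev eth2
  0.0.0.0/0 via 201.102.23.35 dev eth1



Longest prefix match for 189.149.13.37:
  /23 189.149.12.0: MATCH
  /14 187.104.0.0: no
  /22 29.92.148.0: no
  /0 0.0.0.0: MATCH
Selected: next-hop 6.111.237.85 via eth0 (matched /23)


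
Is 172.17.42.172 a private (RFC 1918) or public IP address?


RFC 1918 private ranges:
  10.0.0.0/8 (10.0.0.0 - 10.255.255.255)
  172.16.0.0/12 (172.16.0.0 - 172.31.255.255)
  192.168.0.0/16 (192.168.0.0 - 192.168.255.255)
Private (in 172.16.0.0/12)


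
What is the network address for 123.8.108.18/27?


IP:   01111011.00001000.01101100.00010010
Mask: 11111111.11111111.11111111.11100000
AND operation:
Net:  01111011.00001000.01101100.00000000
Network: 123.8.108.0/27


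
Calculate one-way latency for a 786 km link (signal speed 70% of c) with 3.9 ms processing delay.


Speed = 0.7 * 3e5 km/s = 210000 km/s
Propagation delay = 786 / 210000 = 0.0037 s = 3.7429 ms
Processing delay = 3.9 ms
Total one-way latency = 7.6429 ms


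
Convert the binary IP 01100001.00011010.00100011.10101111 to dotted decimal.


01100001 = 97
00011010 = 26
00100011 = 35
10101111 = 175
IP: 97.26.35.175


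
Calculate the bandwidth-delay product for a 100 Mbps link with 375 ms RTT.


BDP = bandwidth * RTT
= 100 Mbps * 375 ms
= 100 * 1e6 * 375 / 1000 bits
= 37500000 bits
= 4687500 bytes
= 4577.6367 KB
BDP = 37500000 bits (4687500 bytes)


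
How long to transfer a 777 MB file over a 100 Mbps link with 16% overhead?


Effective throughput = 100 * (1 - 16/100) = 84 Mbps
File size in Mb = 777 * 8 = 6216 Mb
Time = 6216 / 84
Time = 74 seconds


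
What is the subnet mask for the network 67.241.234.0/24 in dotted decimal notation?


/24 means 24 network bits, 8 host bits
Binary: 11111111111111111111111100000000
Mask: 255.255.255.0


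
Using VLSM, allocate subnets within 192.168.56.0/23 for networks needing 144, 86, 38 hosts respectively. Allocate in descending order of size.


144 hosts -> /24 (254 usable): 192.168.56.0/24
86 hosts -> /25 (126 usable): 192.168.57.0/25
38 hosts -> /26 (62 usable): 192.168.57.128/26
Allocation: 192.168.56.0/24 (144 hosts, 254 usable); 192.168.57.0/25 (86 hosts, 126 usable); 192.168.57.128/26 (38 hosts, 62 usable)


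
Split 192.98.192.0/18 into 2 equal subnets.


New prefix = 18 + 1 = 19
Each subnet has 8192 addresses
  192.98.192.0/19
  192.98.224.0/19
Subnets: 192.98.192.0/19, 192.98.224.0/19


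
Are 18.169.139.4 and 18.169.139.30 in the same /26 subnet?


Mask: 255.255.255.192
18.169.139.4 AND mask = 18.169.139.0
18.169.139.30 AND mask = 18.169.139.0
Yes, same subnet (18.169.139.0)


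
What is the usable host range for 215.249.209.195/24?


Network: 215.249.209.0
Broadcast: 215.249.209.255
First usable = network + 1
Last usable = broadcast - 1
Range: 215.249.209.1 to 215.249.209.254


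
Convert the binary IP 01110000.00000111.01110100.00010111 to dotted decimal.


01110000 = 112
00000111 = 7
01110100 = 116
00010111 = 23
IP: 112.7.116.23


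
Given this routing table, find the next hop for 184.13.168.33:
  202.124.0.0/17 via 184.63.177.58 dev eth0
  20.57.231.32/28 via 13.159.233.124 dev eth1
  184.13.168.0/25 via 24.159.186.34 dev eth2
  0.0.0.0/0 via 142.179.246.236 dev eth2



Longest prefix match for 184.13.168.33:
  /17 202.124.0.0: no
  /28 20.57.231.32: no
  /25 184.13.168.0: MATCH
  /0 0.0.0.0: MATCH
Selected: next-hop 24.159.186.34 via eth2 (matched /25)


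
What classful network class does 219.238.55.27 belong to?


First octet: 219
Binary: 11011011
110xxxxx -> Class C (192-223)
Class C, default mask 255.255.255.0 (/24)


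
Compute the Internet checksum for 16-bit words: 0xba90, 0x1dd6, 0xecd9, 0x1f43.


Sum all words (with carry folding):
+ 0xba90 = 0xba90
+ 0x1dd6 = 0xd866
+ 0xecd9 = 0xc540
+ 0x1f43 = 0xe483
One's complement: ~0xe483
Checksum = 0x1b7c


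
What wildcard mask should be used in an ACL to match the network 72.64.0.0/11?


Subnet mask: 255.224.0.0
Wildcard = 255.255.255.255 - subnet mask
255 - 255 = 0
255 - 224 = 31
255 - 0 = 255
255 - 0 = 255
Wildcard: 0.31.255.255


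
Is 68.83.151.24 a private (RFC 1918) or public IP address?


RFC 1918 private ranges:
  10.0.0.0/8 (10.0.0.0 - 10.255.255.255)
  172.16.0.0/12 (172.16.0.0 - 172.31.255.255)
  192.168.0.0/16 (192.168.0.0 - 192.168.255.255)
Public (not in any RFC 1918 range)


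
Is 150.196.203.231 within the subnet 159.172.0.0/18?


Subnet network: 159.172.0.0
Test IP AND mask: 150.196.192.0
No, 150.196.203.231 is not in 159.172.0.0/18


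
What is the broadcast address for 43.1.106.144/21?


Network: 43.1.104.0/21
Host bits = 11
Set all host bits to 1:
Broadcast: 43.1.111.255


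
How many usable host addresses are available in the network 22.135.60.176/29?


Host bits = 32 - 29 = 3
Total addresses = 2^3 = 8
Usable = total - 2 (network and broadcast)
Usable hosts: 6


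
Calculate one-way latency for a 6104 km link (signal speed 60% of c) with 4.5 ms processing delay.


Speed = 0.6 * 3e5 km/s = 180000 km/s
Propagation delay = 6104 / 180000 = 0.0339 s = 33.9111 ms
Processing delay = 4.5 ms
Total one-way latency = 38.4111 ms


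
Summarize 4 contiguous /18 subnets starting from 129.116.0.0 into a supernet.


Original prefix: /18
Number of subnets: 4 = 2^2
New prefix = 18 - 2 = 16
Supernet: 129.116.0.0/16


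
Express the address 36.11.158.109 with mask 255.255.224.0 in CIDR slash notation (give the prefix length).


Binary: 11111111.11111111.11100000.00000000
Count leading 1s
Prefix: /19


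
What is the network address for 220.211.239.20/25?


IP:   11011100.11010011.11101111.00010100
Mask: 11111111.11111111.11111111.10000000
AND operation:
Net:  11011100.11010011.11101111.00000000
Network: 220.211.239.0/25


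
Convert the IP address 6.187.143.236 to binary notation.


6 = 00000110
187 = 10111011
143 = 10001111
236 = 11101100
Binary: 00000110.10111011.10001111.11101100


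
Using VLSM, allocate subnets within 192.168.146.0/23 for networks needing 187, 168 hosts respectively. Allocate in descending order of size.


187 hosts -> /24 (254 usable): 192.168.146.0/24
168 hosts -> /24 (254 usable): 192.168.147.0/24
Allocation: 192.168.146.0/24 (187 hosts, 254 usable); 192.168.147.0/24 (168 hosts, 254 usable)


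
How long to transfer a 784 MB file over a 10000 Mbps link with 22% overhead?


Effective throughput = 10000 * (1 - 22/100) = 7800 Mbps
File size in Mb = 784 * 8 = 6272 Mb
Time = 6272 / 7800
Time = 0.8041 seconds


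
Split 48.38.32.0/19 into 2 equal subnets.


New prefix = 19 + 1 = 20
Each subnet has 4096 addresses
  48.38.32.0/20
  48.38.48.0/20
Subnets: 48.38.32.0/20, 48.38.48.0/20


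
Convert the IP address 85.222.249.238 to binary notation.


85 = 01010101
222 = 11011110
249 = 11111001
238 = 11101110
Binary: 01010101.11011110.11111001.11101110


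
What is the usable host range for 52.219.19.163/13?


Network: 52.216.0.0
Broadcast: 52.223.255.255
First usable = network + 1
Last usable = broadcast - 1
Range: 52.216.0.1 to 52.223.255.254


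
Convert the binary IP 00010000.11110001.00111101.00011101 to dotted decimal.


00010000 = 16
11110001 = 241
00111101 = 61
00011101 = 29
IP: 16.241.61.29


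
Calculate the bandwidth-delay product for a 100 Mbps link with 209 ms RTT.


BDP = bandwidth * RTT
= 100 Mbps * 209 ms
= 100 * 1e6 * 209 / 1000 bits
= 20900000 bits
= 2612500 bytes
= 2551.2695 KB
BDP = 20900000 bits (2612500 bytes)


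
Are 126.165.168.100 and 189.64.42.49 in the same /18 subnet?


Mask: 255.255.192.0
126.165.168.100 AND mask = 126.165.128.0
189.64.42.49 AND mask = 189.64.0.0
No, different subnets (126.165.128.0 vs 189.64.0.0)


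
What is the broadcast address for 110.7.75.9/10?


Network: 110.0.0.0/10
Host bits = 22
Set all host bits to 1:
Broadcast: 110.63.255.255


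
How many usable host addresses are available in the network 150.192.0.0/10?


Host bits = 32 - 10 = 22
Total addresses = 2^22 = 4194304
Usable = total - 2 (network and broadcast)
Usable hosts: 4194302


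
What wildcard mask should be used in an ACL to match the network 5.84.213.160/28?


Subnet mask: 255.255.255.240
Wildcard = 255.255.255.255 - subnet mask
255 - 255 = 0
255 - 255 = 0
255 - 255 = 0
255 - 240 = 15
Wildcard: 0.0.0.15


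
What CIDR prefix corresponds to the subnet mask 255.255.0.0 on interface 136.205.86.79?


Binary: 11111111.11111111.00000000.00000000
Count leading 1s
Prefix: /16


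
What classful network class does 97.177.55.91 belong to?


First octet: 97
Binary: 01100001
0xxxxxxx -> Class A (1-126)
Class A, default mask 255.0.0.0 (/8)


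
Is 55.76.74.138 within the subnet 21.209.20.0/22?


Subnet network: 21.209.20.0
Test IP AND mask: 55.76.72.0
No, 55.76.74.138 is not in 21.209.20.0/22


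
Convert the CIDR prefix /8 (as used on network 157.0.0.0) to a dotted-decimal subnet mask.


/8 means 8 network bits, 24 host bits
Binary: 11111111000000000000000000000000
Mask: 255.0.0.0


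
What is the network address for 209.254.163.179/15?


IP:   11010001.11111110.10100011.10110011
Mask: 11111111.11111110.00000000.00000000
AND operation:
Net:  11010001.11111110.00000000.00000000
Network: 209.254.0.0/15


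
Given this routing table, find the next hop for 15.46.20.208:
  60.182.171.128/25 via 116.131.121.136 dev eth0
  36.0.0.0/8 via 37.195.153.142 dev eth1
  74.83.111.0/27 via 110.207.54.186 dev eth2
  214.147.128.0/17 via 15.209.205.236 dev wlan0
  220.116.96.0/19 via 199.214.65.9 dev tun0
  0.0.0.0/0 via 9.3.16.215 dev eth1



Longest prefix match for 15.46.20.208:
  /25 60.182.171.128: no
  /8 36.0.0.0: no
  /27 74.83.111.0: no
  /17 214.147.128.0: no
  /19 220.116.96.0: no
  /0 0.0.0.0: MATCH
Selected: next-hop 9.3.16.215 via eth1 (matched /0)


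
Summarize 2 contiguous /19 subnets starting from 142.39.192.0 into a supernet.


Original prefix: /19
Number of subnets: 2 = 2^1
New prefix = 19 - 1 = 18
Supernet: 142.39.192.0/18


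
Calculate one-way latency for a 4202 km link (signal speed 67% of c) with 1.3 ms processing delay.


Speed = 0.67 * 3e5 km/s = 201000 km/s
Propagation delay = 4202 / 201000 = 0.0209 s = 20.9055 ms
Processing delay = 1.3 ms
Total one-way latency = 22.2055 ms


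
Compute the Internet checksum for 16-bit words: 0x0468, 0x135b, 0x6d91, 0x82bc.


Sum all words (with carry folding):
+ 0x0468 = 0x0468
+ 0x135b = 0x17c3
+ 0x6d91 = 0x8554
+ 0x82bc = 0x0811
One's complement: ~0x0811
Checksum = 0xf7ee


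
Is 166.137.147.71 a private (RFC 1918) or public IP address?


RFC 1918 private ranges:
  10.0.0.0/8 (10.0.0.0 - 10.255.255.255)
  172.16.0.0/12 (172.16.0.0 - 172.31.255.255)
  192.168.0.0/16 (192.168.0.0 - 192.168.255.255)
Public (not in any RFC 1918 range)


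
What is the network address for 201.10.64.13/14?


IP:   11001001.00001010.01000000.00001101
Mask: 11111111.11111100.00000000.00000000
AND operation:
Net:  11001001.00001000.00000000.00000000
Network: 201.8.0.0/14


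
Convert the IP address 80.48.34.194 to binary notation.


80 = 01010000
48 = 00110000
34 = 00100010
194 = 11000010
Binary: 01010000.00110000.00100010.11000010


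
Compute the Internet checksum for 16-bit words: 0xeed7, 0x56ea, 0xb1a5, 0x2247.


Sum all words (with carry folding):
+ 0xeed7 = 0xeed7
+ 0x56ea = 0x45c2
+ 0xb1a5 = 0xf767
+ 0x2247 = 0x19af
One's complement: ~0x19af
Checksum = 0xe650


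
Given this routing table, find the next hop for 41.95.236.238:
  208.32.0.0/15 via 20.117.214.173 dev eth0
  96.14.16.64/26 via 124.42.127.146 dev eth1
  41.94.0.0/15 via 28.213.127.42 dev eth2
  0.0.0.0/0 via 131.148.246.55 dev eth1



Longest prefix match for 41.95.236.238:
  /15 208.32.0.0: no
  /26 96.14.16.64: no
  /15 41.94.0.0: MATCH
  /0 0.0.0.0: MATCH
Selected: next-hop 28.213.127.42 via eth2 (matched /15)


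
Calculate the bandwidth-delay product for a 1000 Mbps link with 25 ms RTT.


BDP = bandwidth * RTT
= 1000 Mbps * 25 ms
= 1000 * 1e6 * 25 / 1000 bits
= 25000000 bits
= 3125000 bytes
= 3051.7578 KB
BDP = 25000000 bits (3125000 bytes)


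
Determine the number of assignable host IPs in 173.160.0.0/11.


Host bits = 32 - 11 = 21
Total addresses = 2^21 = 2097152
Usable = total - 2 (network and broadcast)
Usable hosts: 2097150


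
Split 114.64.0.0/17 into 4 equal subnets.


New prefix = 17 + 2 = 19
Each subnet has 8192 addresses
  114.64.0.0/19
  114.64.32.0/19
  114.64.64.0/19
  114.64.96.0/19
Subnets: 114.64.0.0/19, 114.64.32.0/19, 114.64.64.0/19, 114.64.96.0/19


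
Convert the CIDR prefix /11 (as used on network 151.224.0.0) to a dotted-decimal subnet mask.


/11 means 11 network bits, 21 host bits
Binary: 11111111111000000000000000000000
Mask: 255.224.0.0


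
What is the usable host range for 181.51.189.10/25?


Network: 181.51.189.0
Broadcast: 181.51.189.127
First usable = network + 1
Last usable = broadcast - 1
Range: 181.51.189.1 to 181.51.189.126


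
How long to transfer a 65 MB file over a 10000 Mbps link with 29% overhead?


Effective throughput = 10000 * (1 - 29/100) = 7100 Mbps
File size in Mb = 65 * 8 = 520 Mb
Time = 520 / 7100
Time = 0.0732 seconds


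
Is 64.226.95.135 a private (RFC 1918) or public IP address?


RFC 1918 private ranges:
  10.0.0.0/8 (10.0.0.0 - 10.255.255.255)
  172.16.0.0/12 (172.16.0.0 - 172.31.255.255)
  192.168.0.0/16 (192.168.0.0 - 192.168.255.255)
Public (not in any RFC 1918 range)


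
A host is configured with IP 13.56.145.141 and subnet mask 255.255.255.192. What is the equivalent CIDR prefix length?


Binary: 11111111.11111111.11111111.11000000
Count leading 1s
Prefix: /26


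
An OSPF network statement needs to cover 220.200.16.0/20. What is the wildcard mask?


Subnet mask: 255.255.240.0
Wildcard = 255.255.255.255 - subnet mask
255 - 255 = 0
255 - 255 = 0
255 - 240 = 15
255 - 0 = 255
Wildcard: 0.0.15.255


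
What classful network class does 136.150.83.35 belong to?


First octet: 136
Binary: 10001000
10xxxxxx -> Class B (128-191)
Class B, default mask 255.255.0.0 (/16)


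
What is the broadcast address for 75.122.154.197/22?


Network: 75.122.152.0/22
Host bits = 10
Set all host bits to 1:
Broadcast: 75.122.155.255


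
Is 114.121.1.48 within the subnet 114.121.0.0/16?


Subnet network: 114.121.0.0
Test IP AND mask: 114.121.0.0
Yes, 114.121.1.48 is in 114.121.0.0/16


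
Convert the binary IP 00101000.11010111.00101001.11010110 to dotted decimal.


00101000 = 40
11010111 = 215
00101001 = 41
11010110 = 214
IP: 40.215.41.214


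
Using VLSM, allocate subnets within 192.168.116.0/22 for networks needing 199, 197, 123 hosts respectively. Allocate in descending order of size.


199 hosts -> /24 (254 usable): 192.168.116.0/24
197 hosts -> /24 (254 usable): 192.168.117.0/24
123 hosts -> /25 (126 usable): 192.168.118.0/25
Allocation: 192.168.116.0/24 (199 hosts, 254 usable); 192.168.117.0/24 (197 hosts, 254 usable); 192.168.118.0/25 (123 hosts, 126 usable)


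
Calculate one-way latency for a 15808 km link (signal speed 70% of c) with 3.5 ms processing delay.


Speed = 0.7 * 3e5 km/s = 210000 km/s
Propagation delay = 15808 / 210000 = 0.0753 s = 75.2762 ms
Processing delay = 3.5 ms
Total one-way latency = 78.7762 ms


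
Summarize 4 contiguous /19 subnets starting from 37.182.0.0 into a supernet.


Original prefix: /19
Number of subnets: 4 = 2^2
New prefix = 19 - 2 = 17
Supernet: 37.182.0.0/17


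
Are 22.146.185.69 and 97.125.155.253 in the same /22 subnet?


Mask: 255.255.252.0
22.146.185.69 AND mask = 22.146.184.0
97.125.155.253 AND mask = 97.125.152.0
No, different subnets (22.146.184.0 vs 97.125.152.0)


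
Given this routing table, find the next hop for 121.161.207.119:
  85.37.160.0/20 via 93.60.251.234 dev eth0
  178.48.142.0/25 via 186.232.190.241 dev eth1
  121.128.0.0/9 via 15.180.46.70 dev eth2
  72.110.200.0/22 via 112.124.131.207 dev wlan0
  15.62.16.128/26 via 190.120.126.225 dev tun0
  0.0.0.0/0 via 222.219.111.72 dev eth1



Longest prefix match for 121.161.207.119:
  /20 85.37.160.0: no
  /25 178.48.142.0: no
  /9 121.128.0.0: MATCH
  /22 72.110.200.0: no
  /26 15.62.16.128: no
  /0 0.0.0.0: MATCH
Selected: next-hop 15.180.46.70 via eth2 (matched /9)


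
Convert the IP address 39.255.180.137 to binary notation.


39 = 00100111
255 = 11111111
180 = 10110100
137 = 10001001
Binary: 00100111.11111111.10110100.10001001


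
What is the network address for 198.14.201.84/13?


IP:   11000110.00001110.11001001.01010100
Mask: 11111111.11111000.00000000.00000000
AND operation:
Net:  11000110.00001000.00000000.00000000
Network: 198.8.0.0/13


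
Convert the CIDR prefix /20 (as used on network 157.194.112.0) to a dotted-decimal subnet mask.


/20 means 20 network bits, 12 host bits
Binary: 11111111111111111111000000000000
Mask: 255.255.240.0


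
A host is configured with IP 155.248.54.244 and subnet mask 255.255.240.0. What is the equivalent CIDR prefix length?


Binary: 11111111.11111111.11110000.00000000
Count leading 1s
Prefix: /20


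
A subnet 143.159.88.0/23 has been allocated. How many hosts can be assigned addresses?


Host bits = 32 - 23 = 9
Total addresses = 2^9 = 512
Usable = total - 2 (network and broadcast)
Usable hosts: 510


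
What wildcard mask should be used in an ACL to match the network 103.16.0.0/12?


Subnet mask: 255.240.0.0
Wildcard = 255.255.255.255 - subnet mask
255 - 255 = 0
255 - 240 = 15
255 - 0 = 255
255 - 0 = 255
Wildcard: 0.15.255.255


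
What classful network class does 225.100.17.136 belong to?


First octet: 225
Binary: 11100001
1110xxxx -> Class D (224-239)
Class D (multicast), default mask N/A


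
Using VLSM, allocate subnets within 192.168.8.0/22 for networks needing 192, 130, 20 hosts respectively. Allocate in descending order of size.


192 hosts -> /24 (254 usable): 192.168.8.0/24
130 hosts -> /24 (254 usable): 192.168.9.0/24
20 hosts -> /27 (30 usable): 192.168.10.0/27
Allocation: 192.168.8.0/24 (192 hosts, 254 usable); 192.168.9.0/24 (130 hosts, 254 usable); 192.168.10.0/27 (20 hosts, 30 usable)


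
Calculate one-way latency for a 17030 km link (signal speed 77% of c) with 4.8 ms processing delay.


Speed = 0.77 * 3e5 km/s = 231000 km/s
Propagation delay = 17030 / 231000 = 0.0737 s = 73.7229 ms
Processing delay = 4.8 ms
Total one-way latency = 78.5229 ms


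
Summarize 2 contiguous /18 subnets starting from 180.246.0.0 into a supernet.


Original prefix: /18
Number of subnets: 2 = 2^1
New prefix = 18 - 1 = 17
Supernet: 180.246.0.0/17


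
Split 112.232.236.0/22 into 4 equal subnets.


New prefix = 22 + 2 = 24
Each subnet has 256 addresses
  112.232.236.0/24
  112.232.237.0/24
  112.232.238.0/24
  112.232.239.0/24
Subnets: 112.232.236.0/24, 112.232.237.0/24, 112.232.238.0/24, 112.232.239.0/24


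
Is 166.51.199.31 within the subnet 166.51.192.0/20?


Subnet network: 166.51.192.0
Test IP AND mask: 166.51.192.0
Yes, 166.51.199.31 is in 166.51.192.0/20


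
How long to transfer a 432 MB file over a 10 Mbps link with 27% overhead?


Effective throughput = 10 * (1 - 27/100) = 7.3 Mbps
File size in Mb = 432 * 8 = 3456 Mb
Time = 3456 / 7.3
Time = 473.4247 seconds


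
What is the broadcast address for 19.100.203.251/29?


Network: 19.100.203.248/29
Host bits = 3
Set all host bits to 1:
Broadcast: 19.100.203.255


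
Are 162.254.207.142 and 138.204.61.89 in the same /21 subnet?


Mask: 255.255.248.0
162.254.207.142 AND mask = 162.254.200.0
138.204.61.89 AND mask = 138.204.56.0
No, different subnets (162.254.200.0 vs 138.204.56.0)


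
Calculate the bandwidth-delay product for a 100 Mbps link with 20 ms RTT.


BDP = bandwidth * RTT
= 100 Mbps * 20 ms
= 100 * 1e6 * 20 / 1000 bits
= 2000000 bits
= 250000 bytes
= 244.1406 KB
BDP = 2000000 bits (250000 bytes)


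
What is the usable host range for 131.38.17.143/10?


Network: 131.0.0.0
Broadcast: 131.63.255.255
First usable = network + 1
Last usable = broadcast - 1
Range: 131.0.0.1 to 131.63.255.254


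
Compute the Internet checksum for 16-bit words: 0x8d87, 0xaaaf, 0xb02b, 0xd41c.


Sum all words (with carry folding):
+ 0x8d87 = 0x8d87
+ 0xaaaf = 0x3837
+ 0xb02b = 0xe862
+ 0xd41c = 0xbc7f
One's complement: ~0xbc7f
Checksum = 0x4380


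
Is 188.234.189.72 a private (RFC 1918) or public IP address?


RFC 1918 private ranges:
  10.0.0.0/8 (10.0.0.0 - 10.255.255.255)
  172.16.0.0/12 (172.16.0.0 - 172.31.255.255)
  192.168.0.0/16 (192.168.0.0 - 192.168.255.255)
Public (not in any RFC 1918 range)


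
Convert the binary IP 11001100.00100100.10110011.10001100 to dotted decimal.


11001100 = 204
00100100 = 36
10110011 = 179
10001100 = 140
IP: 204.36.179.140


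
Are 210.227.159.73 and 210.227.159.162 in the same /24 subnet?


Mask: 255.255.255.0
210.227.159.73 AND mask = 210.227.159.0
210.227.159.162 AND mask = 210.227.159.0
Yes, same subnet (210.227.159.0)


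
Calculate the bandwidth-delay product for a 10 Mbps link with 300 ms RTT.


BDP = bandwidth * RTT
= 10 Mbps * 300 ms
= 10 * 1e6 * 300 / 1000 bits
= 3000000 bits
= 375000 bytes
= 366.2109 KB
BDP = 3000000 bits (375000 bytes)


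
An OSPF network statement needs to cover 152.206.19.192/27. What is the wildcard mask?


Subnet mask: 255.255.255.224
Wildcard = 255.255.255.255 - subnet mask
255 - 255 = 0
255 - 255 = 0
255 - 255 = 0
255 - 224 = 31
Wildcard: 0.0.0.31


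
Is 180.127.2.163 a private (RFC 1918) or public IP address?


RFC 1918 private ranges:
  10.0.0.0/8 (10.0.0.0 - 10.255.255.255)
  172.16.0.0/12 (172.16.0.0 - 172.31.255.255)
  192.168.0.0/16 (192.168.0.0 - 192.168.255.255)
Public (not in any RFC 1918 range)


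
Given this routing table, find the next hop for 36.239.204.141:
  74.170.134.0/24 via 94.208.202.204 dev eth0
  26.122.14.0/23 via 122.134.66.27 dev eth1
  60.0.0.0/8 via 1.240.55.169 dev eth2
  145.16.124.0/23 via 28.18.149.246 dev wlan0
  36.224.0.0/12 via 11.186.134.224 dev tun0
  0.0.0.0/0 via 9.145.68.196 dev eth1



Longest prefix match for 36.239.204.141:
  /24 74.170.134.0: no
  /23 26.122.14.0: no
  /8 60.0.0.0: no
  /23 145.16.124.0: no
  /12 36.224.0.0: MATCH
  /0 0.0.0.0: MATCH
Selected: next-hop 11.186.134.224 via tun0 (matched /12)


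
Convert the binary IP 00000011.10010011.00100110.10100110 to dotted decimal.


00000011 = 3
10010011 = 147
00100110 = 38
10100110 = 166
IP: 3.147.38.166


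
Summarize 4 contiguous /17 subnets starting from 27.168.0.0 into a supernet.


Original prefix: /17
Number of subnets: 4 = 2^2
New prefix = 17 - 2 = 15
Supernet: 27.168.0.0/15


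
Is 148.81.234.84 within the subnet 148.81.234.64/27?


Subnet network: 148.81.234.64
Test IP AND mask: 148.81.234.64
Yes, 148.81.234.84 is in 148.81.234.64/27


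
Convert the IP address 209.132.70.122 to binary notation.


209 = 11010001
132 = 10000100
70 = 01000110
122 = 01111010
Binary: 11010001.10000100.01000110.01111010


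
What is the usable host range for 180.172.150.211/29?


Network: 180.172.150.208
Broadcast: 180.172.150.215
First usable = network + 1
Last usable = broadcast - 1
Range: 180.172.150.209 to 180.172.150.214


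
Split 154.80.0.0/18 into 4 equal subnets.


New prefix = 18 + 2 = 20
Each subnet has 4096 addresses
  154.80.0.0/20
  154.80.16.0/20
  154.80.32.0/20
  154.80.48.0/20
Subnets: 154.80.0.0/20, 154.80.16.0/20, 154.80.32.0/20, 154.80.48.0/20


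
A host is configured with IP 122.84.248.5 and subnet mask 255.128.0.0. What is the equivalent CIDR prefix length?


Binary: 11111111.10000000.00000000.00000000
Count leading 1s
Prefix: /9


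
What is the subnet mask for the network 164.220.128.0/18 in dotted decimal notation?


/18 means 18 network bits, 14 host bits
Binary: 11111111111111111100000000000000
Mask: 255.255.192.0


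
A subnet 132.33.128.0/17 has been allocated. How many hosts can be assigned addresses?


Host bits = 32 - 17 = 15
Total addresses = 2^15 = 32768
Usable = total - 2 (network and broadcast)
Usable hosts: 32766


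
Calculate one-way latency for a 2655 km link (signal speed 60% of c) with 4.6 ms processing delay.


Speed = 0.6 * 3e5 km/s = 180000 km/s
Propagation delay = 2655 / 180000 = 0.0147 s = 14.75 ms
Processing delay = 4.6 ms
Total one-way latency = 19.35 ms


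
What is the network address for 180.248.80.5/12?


IP:   10110100.11111000.01010000.00000101
Mask: 11111111.11110000.00000000.00000000
AND operation:
Net:  10110100.11110000.00000000.00000000
Network: 180.240.0.0/12


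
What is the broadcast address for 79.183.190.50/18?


Network: 79.183.128.0/18
Host bits = 14
Set all host bits to 1:
Broadcast: 79.183.191.255


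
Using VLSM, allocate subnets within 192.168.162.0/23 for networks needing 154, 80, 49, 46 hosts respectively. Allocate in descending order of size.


154 hosts -> /24 (254 usable): 192.168.162.0/24
80 hosts -> /25 (126 usable): 192.168.163.0/25
49 hosts -> /26 (62 usable): 192.168.163.128/26
46 hosts -> /26 (62 usable): 192.168.163.192/26
Allocation: 192.168.162.0/24 (154 hosts, 254 usable); 192.168.163.0/25 (80 hosts, 126 usable); 192.168.163.128/26 (49 hosts, 62 usable); 192.168.163.192/26 (46 hosts, 62 usable)


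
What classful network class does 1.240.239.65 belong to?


First octet: 1
Binary: 00000001
0xxxxxxx -> Class A (1-126)
Class A, default mask 255.0.0.0 (/8)


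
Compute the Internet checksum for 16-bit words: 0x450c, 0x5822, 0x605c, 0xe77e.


Sum all words (with carry folding):
+ 0x450c = 0x450c
+ 0x5822 = 0x9d2e
+ 0x605c = 0xfd8a
+ 0xe77e = 0xe509
One's complement: ~0xe509
Checksum = 0x1af6


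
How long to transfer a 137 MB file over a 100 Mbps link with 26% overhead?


Effective throughput = 100 * (1 - 26/100) = 74 Mbps
File size in Mb = 137 * 8 = 1096 Mb
Time = 1096 / 74
Time = 14.8108 seconds


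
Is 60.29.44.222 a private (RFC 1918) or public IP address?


RFC 1918 private ranges:
  10.0.0.0/8 (10.0.0.0 - 10.255.255.255)
  172.16.0.0/12 (172.16.0.0 - 172.31.255.255)
  192.168.0.0/16 (192.168.0.0 - 192.168.255.255)
Public (not in any RFC 1918 range)


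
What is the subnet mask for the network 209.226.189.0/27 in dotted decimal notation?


/27 means 27 network bits, 5 host bits
Binary: 11111111111111111111111111100000
Mask: 255.255.255.224
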